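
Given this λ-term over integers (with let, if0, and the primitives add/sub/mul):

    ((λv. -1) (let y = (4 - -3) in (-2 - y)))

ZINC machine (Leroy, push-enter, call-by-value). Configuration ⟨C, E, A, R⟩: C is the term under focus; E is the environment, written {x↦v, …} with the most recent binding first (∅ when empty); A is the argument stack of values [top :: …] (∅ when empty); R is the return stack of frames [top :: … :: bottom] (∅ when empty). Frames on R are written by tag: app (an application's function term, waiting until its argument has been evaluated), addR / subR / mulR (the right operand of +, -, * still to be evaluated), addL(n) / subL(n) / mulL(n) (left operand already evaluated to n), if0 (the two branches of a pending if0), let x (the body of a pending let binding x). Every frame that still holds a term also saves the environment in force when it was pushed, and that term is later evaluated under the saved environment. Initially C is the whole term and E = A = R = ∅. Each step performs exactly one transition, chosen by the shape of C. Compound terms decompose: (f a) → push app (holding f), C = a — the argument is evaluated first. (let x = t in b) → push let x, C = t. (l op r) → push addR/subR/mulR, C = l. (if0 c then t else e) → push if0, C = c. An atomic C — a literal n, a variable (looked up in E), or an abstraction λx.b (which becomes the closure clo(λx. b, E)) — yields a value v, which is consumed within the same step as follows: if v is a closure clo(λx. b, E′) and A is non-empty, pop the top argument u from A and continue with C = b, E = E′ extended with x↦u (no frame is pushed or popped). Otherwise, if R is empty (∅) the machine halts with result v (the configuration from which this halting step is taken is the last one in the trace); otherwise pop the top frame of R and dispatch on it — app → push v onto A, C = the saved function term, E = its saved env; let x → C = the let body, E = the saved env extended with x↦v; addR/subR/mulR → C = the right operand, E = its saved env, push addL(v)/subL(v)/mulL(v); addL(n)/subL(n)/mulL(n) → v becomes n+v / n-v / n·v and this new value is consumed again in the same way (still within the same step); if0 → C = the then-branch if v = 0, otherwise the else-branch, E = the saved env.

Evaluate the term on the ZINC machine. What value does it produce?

0. <C=((λv. -1) (let y = (4 - -3) in (-2 - y))), E=∅, A=∅, R=∅>
1. <C=(let y = (4 - -3) in (-2 - y)), E=∅, A=∅, R=[app]>
2. <C=(4 - -3), E=∅, A=∅, R=[let y :: app]>
3. <C=4, E=∅, A=∅, R=[subR :: let y :: app]>
4. <C=-3, E=∅, A=∅, R=[subL(4) :: let y :: app]>
5. <C=(-2 - y), E={y↦7}, A=∅, R=[app]>
6. <C=-2, E={y↦7}, A=∅, R=[subR :: app]>
7. <C=y, E={y↦7}, A=∅, R=[subL(-2) :: app]>
8. <C=(λv. -1), E=∅, A=[-9], R=∅>
9. <C=-1, E={v↦-9}, A=∅, R=∅>
→ final value -1

Answer: -1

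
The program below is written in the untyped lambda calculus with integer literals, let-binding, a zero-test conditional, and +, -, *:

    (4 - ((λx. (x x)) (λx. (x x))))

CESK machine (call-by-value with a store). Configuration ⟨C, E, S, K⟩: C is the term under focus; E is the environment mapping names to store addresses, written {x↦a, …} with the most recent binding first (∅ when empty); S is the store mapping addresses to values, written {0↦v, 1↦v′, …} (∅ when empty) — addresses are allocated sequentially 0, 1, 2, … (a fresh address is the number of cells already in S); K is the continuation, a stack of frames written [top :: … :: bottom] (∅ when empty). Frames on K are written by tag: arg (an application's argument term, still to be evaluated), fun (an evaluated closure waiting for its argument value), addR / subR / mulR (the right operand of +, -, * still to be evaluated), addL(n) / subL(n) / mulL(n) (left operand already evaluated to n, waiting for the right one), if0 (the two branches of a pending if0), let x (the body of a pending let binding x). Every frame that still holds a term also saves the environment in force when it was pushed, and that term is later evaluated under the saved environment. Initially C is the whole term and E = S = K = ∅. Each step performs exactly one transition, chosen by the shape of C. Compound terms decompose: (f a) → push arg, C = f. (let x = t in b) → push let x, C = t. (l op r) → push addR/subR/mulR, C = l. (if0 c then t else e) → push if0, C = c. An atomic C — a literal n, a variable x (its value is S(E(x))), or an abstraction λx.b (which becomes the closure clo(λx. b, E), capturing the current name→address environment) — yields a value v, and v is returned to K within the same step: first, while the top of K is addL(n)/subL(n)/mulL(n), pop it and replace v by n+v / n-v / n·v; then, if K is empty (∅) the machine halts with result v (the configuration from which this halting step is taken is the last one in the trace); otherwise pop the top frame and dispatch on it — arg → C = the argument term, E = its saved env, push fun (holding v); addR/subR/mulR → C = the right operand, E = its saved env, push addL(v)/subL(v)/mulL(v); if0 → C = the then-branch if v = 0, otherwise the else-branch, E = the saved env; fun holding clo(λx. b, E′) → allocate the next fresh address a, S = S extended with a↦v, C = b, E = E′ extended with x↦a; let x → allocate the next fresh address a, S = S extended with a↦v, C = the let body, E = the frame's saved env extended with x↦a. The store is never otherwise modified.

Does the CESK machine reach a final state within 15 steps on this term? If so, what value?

Answer: DIVERGES (no final state within 15 steps)

Execution trace:
step 0: <C=(4 - ((λx. (x x)) (λx. (x x)))), E=∅, S=∅, K=∅>
step 1: <C=4, E=∅, S=∅, K=[subR]>
step 2: <C=((λx. (x x)) (λx. (x x))), E=∅, S=∅, K=[subL(4)]>
step 3: <C=(λx. (x x)), E=∅, S=∅, K=[arg :: subL(4)]>
step 4: <C=(λx. (x x)), E=∅, S=∅, K=[fun :: subL(4)]>
step 5: <C=(x x), E={x↦0}, S={0↦clo(λx. (x x), ∅)}, K=[subL(4)]>
step 6: <C=x, E={x↦0}, S={0↦clo(λx. (x x), ∅)}, K=[arg :: subL(4)]>
step 7: <C=x, E={x↦0}, S={0↦clo(λx. (x x), ∅)}, K=[fun :: subL(4)]>
step 8: <C=(x x), E={x↦1}, S={0↦clo(λx. (x x), ∅), 1↦clo(λx. (x x), ∅)}, K=[subL(4)]>
step 9: <C=x, E={x↦1}, S={0↦clo(λx. (x x), ∅), 1↦clo(λx. (x x), ∅)}, K=[arg :: subL(4)]>
step 10: <C=x, E={x↦1}, S={0↦clo(λx. (x x), ∅), 1↦clo(λx. (x x), ∅)}, K=[fun :: subL(4)]>
step 11: <C=(x x), E={x↦2}, S={0↦clo(λx. (x x), ∅), 1↦clo(λx. (x x), ∅), 2↦clo(λx. (x x), ∅)}, K=[subL(4)]>
step 12: <C=x, E={x↦2}, S={0↦clo(λx. (x x), ∅), 1↦clo(λx. (x x), ∅), 2↦clo(λx. (x x), ∅)}, K=[arg :: subL(4)]>
step 13: <C=x, E={x↦2}, S={0↦clo(λx. (x x), ∅), 1↦clo(λx. (x x), ∅), 2↦clo(λx. (x x), ∅)}, K=[fun :: subL(4)]>
step 14: <C=(x x), E={x↦3}, S={0↦clo(λx. (x x), ∅), 1↦clo(λx. (x x), ∅), 2↦clo(λx. (x x), ∅), 3↦clo(λx. (x x), ∅)}, K=[subL(4)]>
step 15: <C=x, E={x↦3}, S={0↦clo(λx. (x x), ∅), 1↦clo(λx. (x x), ∅), 2↦clo(λx. (x x), ∅), 3↦clo(λx. (x x), ∅)}, K=[arg :: subL(4)]>
→ 15 transitions taken and the configuration is still not final: no result within 15 steps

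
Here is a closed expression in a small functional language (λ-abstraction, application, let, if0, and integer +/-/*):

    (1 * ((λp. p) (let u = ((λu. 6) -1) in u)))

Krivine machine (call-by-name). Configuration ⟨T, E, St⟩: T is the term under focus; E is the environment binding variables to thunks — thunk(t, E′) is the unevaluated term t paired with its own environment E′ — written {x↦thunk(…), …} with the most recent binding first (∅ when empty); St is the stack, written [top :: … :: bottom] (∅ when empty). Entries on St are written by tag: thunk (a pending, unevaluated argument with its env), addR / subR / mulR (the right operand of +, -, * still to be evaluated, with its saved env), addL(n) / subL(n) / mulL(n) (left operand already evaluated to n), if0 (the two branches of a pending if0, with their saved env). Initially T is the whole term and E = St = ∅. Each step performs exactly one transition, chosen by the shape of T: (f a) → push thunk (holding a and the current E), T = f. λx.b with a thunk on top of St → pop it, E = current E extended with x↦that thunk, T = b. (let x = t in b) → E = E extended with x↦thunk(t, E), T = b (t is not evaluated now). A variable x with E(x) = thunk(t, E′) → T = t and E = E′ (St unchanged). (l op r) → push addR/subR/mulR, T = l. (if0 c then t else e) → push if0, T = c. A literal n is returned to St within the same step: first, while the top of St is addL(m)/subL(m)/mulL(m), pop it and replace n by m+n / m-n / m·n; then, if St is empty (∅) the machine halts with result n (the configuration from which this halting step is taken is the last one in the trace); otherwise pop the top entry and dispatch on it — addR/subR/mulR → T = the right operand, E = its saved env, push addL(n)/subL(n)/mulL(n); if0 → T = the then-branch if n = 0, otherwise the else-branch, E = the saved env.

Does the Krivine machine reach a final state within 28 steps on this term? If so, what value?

Answer: 6

Machine steps:
step 0: ⟨T=(1 * ((λp. p) (let u = ((λu. 6) -1) in u))); E=∅; St=∅⟩
step 1: ⟨T=1; E=∅; St=[mulR]⟩
step 2: ⟨T=((λp. p) (let u = ((λu. 6) -1) in u)); E=∅; St=[mulL(1)]⟩
step 3: ⟨T=(λp. p); E=∅; St=[thunk :: mulL(1)]⟩
step 4: ⟨T=p; E={p↦thunk((let u = ((λu. 6) -1) in u), ∅)}; St=[mulL(1)]⟩
step 5: ⟨T=(let u = ((λu. 6) -1) in u); E=∅; St=[mulL(1)]⟩
step 6: ⟨T=u; E={u↦thunk(((λu. 6) -1), ∅)}; St=[mulL(1)]⟩
step 7: ⟨T=((λu. 6) -1); E=∅; St=[mulL(1)]⟩
step 8: ⟨T=(λu. 6); E=∅; St=[thunk :: mulL(1)]⟩
step 9: ⟨T=6; E={u↦thunk(-1, ∅)}; St=[mulL(1)]⟩
→ final value 6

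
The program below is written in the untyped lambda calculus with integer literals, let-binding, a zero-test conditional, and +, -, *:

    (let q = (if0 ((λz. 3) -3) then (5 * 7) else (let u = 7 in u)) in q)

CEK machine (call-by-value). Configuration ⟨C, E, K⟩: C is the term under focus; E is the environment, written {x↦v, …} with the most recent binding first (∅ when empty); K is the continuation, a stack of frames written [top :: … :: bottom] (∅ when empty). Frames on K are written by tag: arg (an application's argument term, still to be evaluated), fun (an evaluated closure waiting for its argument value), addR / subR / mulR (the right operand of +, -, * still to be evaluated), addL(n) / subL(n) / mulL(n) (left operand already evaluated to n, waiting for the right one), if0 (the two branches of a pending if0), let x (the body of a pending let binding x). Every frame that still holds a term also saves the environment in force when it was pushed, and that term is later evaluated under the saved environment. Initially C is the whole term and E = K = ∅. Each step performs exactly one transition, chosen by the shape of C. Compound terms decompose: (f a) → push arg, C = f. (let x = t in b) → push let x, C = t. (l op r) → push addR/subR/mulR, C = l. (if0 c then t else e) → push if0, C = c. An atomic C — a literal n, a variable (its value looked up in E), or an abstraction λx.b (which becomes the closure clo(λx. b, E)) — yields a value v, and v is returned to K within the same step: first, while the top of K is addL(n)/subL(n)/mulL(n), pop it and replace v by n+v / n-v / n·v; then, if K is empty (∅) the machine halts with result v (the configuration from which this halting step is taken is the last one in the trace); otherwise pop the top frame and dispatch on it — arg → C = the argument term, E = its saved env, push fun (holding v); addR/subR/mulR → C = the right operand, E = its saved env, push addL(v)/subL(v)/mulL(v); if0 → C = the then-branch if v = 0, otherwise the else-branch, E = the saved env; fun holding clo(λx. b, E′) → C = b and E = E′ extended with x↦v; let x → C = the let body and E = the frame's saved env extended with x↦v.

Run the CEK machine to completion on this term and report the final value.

Answer: 7

Derivation:
step 0: <C=(let q = (if0 ((λz. 3) -3) then (5 * 7) else (let u = 7 in u)) in q), E=∅, K=∅>
step 1: <C=(if0 ((λz. 3) -3) then (5 * 7) else (let u = 7 in u)), E=∅, K=[let q]>
step 2: <C=((λz. 3) -3), E=∅, K=[if0 :: let q]>
step 3: <C=(λz. 3), E=∅, K=[arg :: if0 :: let q]>
step 4: <C=-3, E=∅, K=[fun :: if0 :: let q]>
step 5: <C=3, E={z↦-3}, K=[if0 :: let q]>
step 6: <C=(let u = 7 in u), E=∅, K=[let q]>
step 7: <C=7, E=∅, K=[let u :: let q]>
step 8: <C=u, E={u↦7}, K=[let q]>
step 9: <C=q, E={q↦7}, K=∅>
→ final value 7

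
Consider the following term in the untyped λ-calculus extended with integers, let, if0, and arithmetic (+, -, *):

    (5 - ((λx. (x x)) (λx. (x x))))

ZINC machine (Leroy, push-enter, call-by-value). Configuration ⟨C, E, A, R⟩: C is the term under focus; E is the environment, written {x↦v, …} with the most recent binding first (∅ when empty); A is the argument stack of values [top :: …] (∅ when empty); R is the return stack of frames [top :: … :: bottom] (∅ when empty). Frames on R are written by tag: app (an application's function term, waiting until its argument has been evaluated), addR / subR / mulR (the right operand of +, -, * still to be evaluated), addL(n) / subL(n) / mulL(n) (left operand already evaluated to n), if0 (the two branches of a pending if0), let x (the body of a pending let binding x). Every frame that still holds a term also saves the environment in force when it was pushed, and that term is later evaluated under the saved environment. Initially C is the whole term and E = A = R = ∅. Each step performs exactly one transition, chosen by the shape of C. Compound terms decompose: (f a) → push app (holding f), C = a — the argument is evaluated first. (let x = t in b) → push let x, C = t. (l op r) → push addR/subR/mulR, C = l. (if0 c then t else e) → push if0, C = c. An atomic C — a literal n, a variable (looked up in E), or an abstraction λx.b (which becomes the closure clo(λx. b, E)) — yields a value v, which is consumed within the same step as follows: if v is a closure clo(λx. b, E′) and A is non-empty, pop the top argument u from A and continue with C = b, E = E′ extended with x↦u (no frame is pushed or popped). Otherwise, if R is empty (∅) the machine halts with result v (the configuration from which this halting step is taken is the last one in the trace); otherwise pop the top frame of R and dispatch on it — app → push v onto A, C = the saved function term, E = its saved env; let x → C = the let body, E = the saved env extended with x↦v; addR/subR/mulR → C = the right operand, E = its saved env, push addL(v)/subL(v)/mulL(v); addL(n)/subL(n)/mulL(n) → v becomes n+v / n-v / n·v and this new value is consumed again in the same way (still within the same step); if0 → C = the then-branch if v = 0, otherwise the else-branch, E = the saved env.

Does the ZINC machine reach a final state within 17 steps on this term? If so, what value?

Answer: DIVERGES (no final state within 17 steps)

Execution trace:
step 0: <C=(5 - ((λx. (x x)) (λx. (x x)))), E=∅, A=∅, R=∅>
step 1: <C=5, E=∅, A=∅, R=[subR]>
step 2: <C=((λx. (x x)) (λx. (x x))), E=∅, A=∅, R=[subL(5)]>
step 3: <C=(λx. (x x)), E=∅, A=∅, R=[app :: subL(5)]>
step 4: <C=(λx. (x x)), E=∅, A=[clo(λx. (x x), ∅)], R=[subL(5)]>
step 5: <C=(x x), E={x↦clo(λx. (x x), ∅)}, A=∅, R=[subL(5)]>
step 6: <C=x, E={x↦clo(λx. (x x), ∅)}, A=∅, R=[app :: subL(5)]>
step 7: <C=x, E={x↦clo(λx. (x x), ∅)}, A=[clo(λx. (x x), ∅)], R=[subL(5)]>
… configuration repeats with period 3 (steps 5–7 recur indefinitely) …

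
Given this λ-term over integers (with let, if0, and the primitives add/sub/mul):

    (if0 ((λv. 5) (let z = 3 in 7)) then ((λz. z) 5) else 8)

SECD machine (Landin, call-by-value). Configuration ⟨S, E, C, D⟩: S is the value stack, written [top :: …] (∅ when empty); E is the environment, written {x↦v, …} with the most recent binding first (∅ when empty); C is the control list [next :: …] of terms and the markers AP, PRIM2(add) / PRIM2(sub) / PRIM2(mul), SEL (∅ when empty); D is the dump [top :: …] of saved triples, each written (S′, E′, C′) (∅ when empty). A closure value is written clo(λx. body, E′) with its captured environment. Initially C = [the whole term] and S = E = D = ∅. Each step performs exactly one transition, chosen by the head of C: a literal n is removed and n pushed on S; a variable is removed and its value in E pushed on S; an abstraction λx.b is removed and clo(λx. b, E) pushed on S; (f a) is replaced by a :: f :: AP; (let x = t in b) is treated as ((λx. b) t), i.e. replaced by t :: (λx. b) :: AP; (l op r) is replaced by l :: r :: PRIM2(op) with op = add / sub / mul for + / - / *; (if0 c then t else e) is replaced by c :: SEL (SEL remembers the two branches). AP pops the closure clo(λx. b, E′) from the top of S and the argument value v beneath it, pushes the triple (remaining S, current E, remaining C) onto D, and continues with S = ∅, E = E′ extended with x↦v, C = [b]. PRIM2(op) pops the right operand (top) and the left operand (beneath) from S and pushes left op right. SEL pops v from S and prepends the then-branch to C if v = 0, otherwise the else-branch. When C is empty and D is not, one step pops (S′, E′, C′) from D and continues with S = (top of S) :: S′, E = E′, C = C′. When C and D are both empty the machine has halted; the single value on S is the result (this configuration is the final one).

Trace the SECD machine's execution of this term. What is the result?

0. ⟨S=∅; E=∅; C=[(if0 ((λv. 5) (let z = 3 in 7)) then ((λz. z) 5) else 8)]; D=∅⟩
1. ⟨S=∅; E=∅; C=[((λv. 5) (let z = 3 in 7)) :: SEL]; D=∅⟩
2. ⟨S=∅; E=∅; C=[(let z = 3 in 7) :: (λv. 5) :: AP :: SEL]; D=∅⟩
3. ⟨S=∅; E=∅; C=[3 :: (λz. 7) :: AP :: (λv. 5) :: AP :: SEL]; D=∅⟩
4. ⟨S=[3]; E=∅; C=[(λz. 7) :: AP :: (λv. 5) :: AP :: SEL]; D=∅⟩
5. ⟨S=[clo(λz. 7, ∅) :: 3]; E=∅; C=[AP :: (λv. 5) :: AP :: SEL]; D=∅⟩
6. ⟨S=∅; E={z↦3}; C=[7]; D=[(∅, ∅, [(λv. 5) :: AP :: SEL])]⟩
7. ⟨S=[7]; E={z↦3}; C=∅; D=[(∅, ∅, [(λv. 5) :: AP :: SEL])]⟩
8. ⟨S=[7]; E=∅; C=[(λv. 5) :: AP :: SEL]; D=∅⟩
9. ⟨S=[clo(λv. 5, ∅) :: 7]; E=∅; C=[AP :: SEL]; D=∅⟩
10. ⟨S=∅; E={v↦7}; C=[5]; D=[(∅, ∅, [SEL])]⟩
11. ⟨S=[5]; E={v↦7}; C=∅; D=[(∅, ∅, [SEL])]⟩
12. ⟨S=[5]; E=∅; C=[SEL]; D=∅⟩
13. ⟨S=∅; E=∅; C=[8]; D=∅⟩
14. ⟨S=[8]; E=∅; C=∅; D=∅⟩
→ final value 8

Answer: 8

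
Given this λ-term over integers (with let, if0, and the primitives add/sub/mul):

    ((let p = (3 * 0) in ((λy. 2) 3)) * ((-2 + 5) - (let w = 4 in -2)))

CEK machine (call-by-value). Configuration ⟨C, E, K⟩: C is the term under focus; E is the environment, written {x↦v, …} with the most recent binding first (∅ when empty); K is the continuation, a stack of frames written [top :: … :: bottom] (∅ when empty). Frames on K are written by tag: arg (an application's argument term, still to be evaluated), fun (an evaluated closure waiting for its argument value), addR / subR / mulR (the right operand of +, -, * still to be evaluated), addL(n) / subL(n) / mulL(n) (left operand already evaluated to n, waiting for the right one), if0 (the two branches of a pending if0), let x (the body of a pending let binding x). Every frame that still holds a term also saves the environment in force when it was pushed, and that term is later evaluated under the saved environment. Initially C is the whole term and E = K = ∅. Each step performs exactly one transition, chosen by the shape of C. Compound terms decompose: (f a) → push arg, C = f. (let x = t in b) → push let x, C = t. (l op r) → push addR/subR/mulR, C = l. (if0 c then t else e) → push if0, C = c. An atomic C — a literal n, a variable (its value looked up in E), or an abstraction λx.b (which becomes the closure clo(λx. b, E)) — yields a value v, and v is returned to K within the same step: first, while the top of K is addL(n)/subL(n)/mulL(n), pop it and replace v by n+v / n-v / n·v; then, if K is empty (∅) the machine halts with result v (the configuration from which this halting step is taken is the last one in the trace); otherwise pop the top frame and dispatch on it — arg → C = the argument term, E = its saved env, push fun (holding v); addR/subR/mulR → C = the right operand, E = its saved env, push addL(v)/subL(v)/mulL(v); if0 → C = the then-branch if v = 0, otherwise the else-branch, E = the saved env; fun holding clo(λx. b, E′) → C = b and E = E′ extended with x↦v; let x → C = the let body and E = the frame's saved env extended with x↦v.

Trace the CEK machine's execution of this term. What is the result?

Answer: 10

Machine steps:
[0] [C=((let p = (3 * 0) in ((λy. 2) 3)) * ((-2 + 5) - (let w = 4 in -2))) | E=∅ | K=∅]
[1] [C=(let p = (3 * 0) in ((λy. 2) 3)) | E=∅ | K=[mulR]]
[2] [C=(3 * 0) | E=∅ | K=[let p :: mulR]]
[3] [C=3 | E=∅ | K=[mulR :: let p :: mulR]]
[4] [C=0 | E=∅ | K=[mulL(3) :: let p :: mulR]]
[5] [C=((λy. 2) 3) | E={p↦0} | K=[mulR]]
[6] [C=(λy. 2) | E={p↦0} | K=[arg :: mulR]]
[7] [C=3 | E={p↦0} | K=[fun :: mulR]]
[8] [C=2 | E={y↦3, p↦0} | K=[mulR]]
[9] [C=((-2 + 5) - (let w = 4 in -2)) | E=∅ | K=[mulL(2)]]
[10] [C=(-2 + 5) | E=∅ | K=[subR :: mulL(2)]]
[11] [C=-2 | E=∅ | K=[addR :: subR :: mulL(2)]]
[12] [C=5 | E=∅ | K=[addL(-2) :: subR :: mulL(2)]]
[13] [C=(let w = 4 in -2) | E=∅ | K=[subL(3) :: mulL(2)]]
[14] [C=4 | E=∅ | K=[let w :: subL(3) :: mulL(2)]]
[15] [C=-2 | E={w↦4} | K=[subL(3) :: mulL(2)]]
→ final value 10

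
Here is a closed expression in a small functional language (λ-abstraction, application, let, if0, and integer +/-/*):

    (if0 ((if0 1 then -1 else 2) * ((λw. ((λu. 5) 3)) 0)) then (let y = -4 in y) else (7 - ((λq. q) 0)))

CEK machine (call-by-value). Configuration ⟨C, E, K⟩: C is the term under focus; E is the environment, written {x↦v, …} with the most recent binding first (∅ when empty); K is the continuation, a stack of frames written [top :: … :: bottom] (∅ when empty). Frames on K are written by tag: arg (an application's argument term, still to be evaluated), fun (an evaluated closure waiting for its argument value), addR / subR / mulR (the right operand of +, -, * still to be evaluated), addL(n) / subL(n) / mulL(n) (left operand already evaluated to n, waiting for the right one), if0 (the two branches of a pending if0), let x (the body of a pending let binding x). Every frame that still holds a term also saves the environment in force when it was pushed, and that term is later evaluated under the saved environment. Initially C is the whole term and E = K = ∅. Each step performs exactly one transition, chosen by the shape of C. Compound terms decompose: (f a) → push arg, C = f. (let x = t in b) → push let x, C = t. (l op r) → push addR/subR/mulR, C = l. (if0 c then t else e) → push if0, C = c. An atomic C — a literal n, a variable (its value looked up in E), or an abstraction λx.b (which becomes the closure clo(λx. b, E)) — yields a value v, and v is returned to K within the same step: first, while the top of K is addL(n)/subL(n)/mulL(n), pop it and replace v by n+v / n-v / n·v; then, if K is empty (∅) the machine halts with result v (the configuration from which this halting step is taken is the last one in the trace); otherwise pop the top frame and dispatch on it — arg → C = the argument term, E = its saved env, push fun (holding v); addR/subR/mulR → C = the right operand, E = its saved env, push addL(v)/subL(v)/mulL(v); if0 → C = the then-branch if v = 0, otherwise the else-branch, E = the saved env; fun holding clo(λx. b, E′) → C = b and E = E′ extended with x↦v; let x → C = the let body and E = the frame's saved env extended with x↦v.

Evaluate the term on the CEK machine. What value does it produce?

Answer: 7

Execution trace:
[0] ⟨C=(if0 ((if0 1 then -1 else 2) * ((λw. ((λu. 5) 3)) 0)) then (let y = -4 in y) else (7 - ((λq. q) 0))); E=∅; K=∅⟩
[1] ⟨C=((if0 1 then -1 else 2) * ((λw. ((λu. 5) 3)) 0)); E=∅; K=[if0]⟩
[2] ⟨C=(if0 1 then -1 else 2); E=∅; K=[mulR :: if0]⟩
[3] ⟨C=1; E=∅; K=[if0 :: mulR :: if0]⟩
[4] ⟨C=2; E=∅; K=[mulR :: if0]⟩
[5] ⟨C=((λw. ((λu. 5) 3)) 0); E=∅; K=[mulL(2) :: if0]⟩
[6] ⟨C=(λw. ((λu. 5) 3)); E=∅; K=[arg :: mulL(2) :: if0]⟩
[7] ⟨C=0; E=∅; K=[fun :: mulL(2) :: if0]⟩
[8] ⟨C=((λu. 5) 3); E={w↦0}; K=[mulL(2) :: if0]⟩
[9] ⟨C=(λu. 5); E={w↦0}; K=[arg :: mulL(2) :: if0]⟩
[10] ⟨C=3; E={w↦0}; K=[fun :: mulL(2) :: if0]⟩
[11] ⟨C=5; E={u↦3, w↦0}; K=[mulL(2) :: if0]⟩
[12] ⟨C=(7 - ((λq. q) 0)); E=∅; K=∅⟩
[13] ⟨C=7; E=∅; K=[subR]⟩
[14] ⟨C=((λq. q) 0); E=∅; K=[subL(7)]⟩
[15] ⟨C=(λq. q); E=∅; K=[arg :: subL(7)]⟩
[16] ⟨C=0; E=∅; K=[fun :: subL(7)]⟩
[17] ⟨C=q; E={q↦0}; K=[subL(7)]⟩
→ final value 7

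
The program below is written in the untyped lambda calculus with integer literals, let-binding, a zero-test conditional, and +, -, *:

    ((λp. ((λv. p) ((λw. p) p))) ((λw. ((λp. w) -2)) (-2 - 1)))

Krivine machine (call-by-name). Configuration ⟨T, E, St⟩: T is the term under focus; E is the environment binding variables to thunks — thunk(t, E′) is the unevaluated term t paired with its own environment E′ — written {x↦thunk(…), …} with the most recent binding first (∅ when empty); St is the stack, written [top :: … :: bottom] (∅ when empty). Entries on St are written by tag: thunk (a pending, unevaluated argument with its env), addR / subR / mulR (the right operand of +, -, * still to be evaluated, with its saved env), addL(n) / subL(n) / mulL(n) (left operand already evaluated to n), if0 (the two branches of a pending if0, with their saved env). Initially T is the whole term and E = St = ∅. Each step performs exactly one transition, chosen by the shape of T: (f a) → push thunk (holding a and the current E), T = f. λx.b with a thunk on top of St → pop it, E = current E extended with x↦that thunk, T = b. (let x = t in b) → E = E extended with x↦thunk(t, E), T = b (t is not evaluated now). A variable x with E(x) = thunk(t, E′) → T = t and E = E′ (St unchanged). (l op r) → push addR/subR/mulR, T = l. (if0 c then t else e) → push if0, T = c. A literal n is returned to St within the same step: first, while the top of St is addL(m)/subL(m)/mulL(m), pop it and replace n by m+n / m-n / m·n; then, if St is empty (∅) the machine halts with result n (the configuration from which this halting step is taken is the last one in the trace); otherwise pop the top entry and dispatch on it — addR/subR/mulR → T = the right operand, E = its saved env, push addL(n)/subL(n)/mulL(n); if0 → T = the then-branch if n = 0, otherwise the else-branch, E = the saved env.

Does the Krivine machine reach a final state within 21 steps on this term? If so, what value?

Answer: -3

Execution trace:
0. <T=((λp. ((λv. p) ((λw. p) p))) ((λw. ((λp. w) -2)) (-2 - 1))), E=∅, St=∅>
1. <T=(λp. ((λv. p) ((λw. p) p))), E=∅, St=[thunk]>
2. <T=((λv. p) ((λw. p) p)), E={p↦thunk(((λw. ((λp. w) -2)) (-2 - 1)), ∅)}, St=∅>
3. <T=(λv. p), E={p↦thunk(((λw. ((λp. w) -2)) (-2 - 1)), ∅)}, St=[thunk]>
4. <T=p, E={v↦thunk(((λw. p) p), {p↦thunk(((λw. ((λp. w) -2)) (-2 - 1)), ∅)}), p↦thunk(((λw. ((λp. w) -2)) (-2 - 1)), ∅)}, St=∅>
5. <T=((λw. ((λp. w) -2)) (-2 - 1)), E=∅, St=∅>
6. <T=(λw. ((λp. w) -2)), E=∅, St=[thunk]>
7. <T=((λp. w) -2), E={w↦thunk((-2 - 1), ∅)}, St=∅>
8. <T=(λp. w), E={w↦thunk((-2 - 1), ∅)}, St=[thunk]>
9. <T=w, E={p↦thunk(-2, {w↦thunk((-2 - 1), ∅)}), w↦thunk((-2 - 1), ∅)}, St=∅>
10. <T=(-2 - 1), E=∅, St=∅>
11. <T=-2, E=∅, St=[subR]>
12. <T=1, E=∅, St=[subL(-2)]>
→ final value -3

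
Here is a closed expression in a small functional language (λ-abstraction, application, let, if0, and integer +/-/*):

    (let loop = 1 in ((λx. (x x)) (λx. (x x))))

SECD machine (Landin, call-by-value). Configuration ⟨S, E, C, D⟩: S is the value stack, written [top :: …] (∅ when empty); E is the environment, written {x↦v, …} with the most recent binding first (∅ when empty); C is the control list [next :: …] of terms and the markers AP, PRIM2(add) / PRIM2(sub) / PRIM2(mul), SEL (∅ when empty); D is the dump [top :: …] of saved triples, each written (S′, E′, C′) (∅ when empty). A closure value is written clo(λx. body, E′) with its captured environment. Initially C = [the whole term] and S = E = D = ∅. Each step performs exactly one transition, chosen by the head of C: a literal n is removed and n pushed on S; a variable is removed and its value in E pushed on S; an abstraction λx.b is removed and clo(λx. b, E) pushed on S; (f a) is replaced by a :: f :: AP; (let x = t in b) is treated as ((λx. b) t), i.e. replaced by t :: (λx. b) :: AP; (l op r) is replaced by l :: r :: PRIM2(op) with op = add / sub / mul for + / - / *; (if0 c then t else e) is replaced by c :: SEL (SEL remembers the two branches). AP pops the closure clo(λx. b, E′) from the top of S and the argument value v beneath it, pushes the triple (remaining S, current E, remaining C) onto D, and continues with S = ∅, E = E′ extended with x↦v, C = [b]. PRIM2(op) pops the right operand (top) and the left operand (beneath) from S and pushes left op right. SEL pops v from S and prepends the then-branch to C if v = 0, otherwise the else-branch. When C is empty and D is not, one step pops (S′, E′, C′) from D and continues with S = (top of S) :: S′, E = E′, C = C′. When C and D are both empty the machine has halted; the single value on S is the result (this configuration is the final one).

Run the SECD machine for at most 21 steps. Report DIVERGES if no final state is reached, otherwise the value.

Answer: DIVERGES (no final state within 21 steps)

Machine steps:
[0] <S=∅, E=∅, C=[(let loop = 1 in ((λx. (x x)) (λx. (x x))))], D=∅>
[1] <S=∅, E=∅, C=[1 :: (λloop. ((λx. (x x)) (λx. (x x)))) :: AP], D=∅>
[2] <S=[1], E=∅, C=[(λloop. ((λx. (x x)) (λx. (x x)))) :: AP], D=∅>
[3] <S=[clo(λloop. ((λx. (x x)) (λx. (x x))), ∅) :: 1], E=∅, C=[AP], D=∅>
[4] <S=∅, E={loop↦1}, C=[((λx. (x x)) (λx. (x x)))], D=[(∅, ∅, ∅)]>
[5] <S=∅, E={loop↦1}, C=[(λx. (x x)) :: (λx. (x x)) :: AP], D=[(∅, ∅, ∅)]>
[6] <S=[clo(λx. (x x), {loop↦1})], E={loop↦1}, C=[(λx. (x x)) :: AP], D=[(∅, ∅, ∅)]>
[7] <S=[clo(λx. (x x), {loop↦1}) :: clo(λx. (x x), {loop↦1})], E={loop↦1}, C=[AP], D=[(∅, ∅, ∅)]>
[8] <S=∅, E={x↦clo(λx. (x x), {loop↦1}), loop↦1}, C=[(x x)], D=[(∅, {loop↦1}, ∅) :: (∅, ∅, ∅)]>
[9] <S=∅, E={x↦clo(λx. (x x), {loop↦1}), loop↦1}, C=[x :: x :: AP], D=[(∅, {loop↦1}, ∅) :: (∅, ∅, ∅)]>
[10] <S=[clo(λx. (x x), {loop↦1})], E={x↦clo(λx. (x x), {loop↦1}), loop↦1}, C=[x :: AP], D=[(∅, {loop↦1}, ∅) :: (∅, ∅, ∅)]>
[11] <S=[clo(λx. (x x), {loop↦1}) :: clo(λx. (x x), {loop↦1})], E={x↦clo(λx. (x x), {loop↦1}), loop↦1}, C=[AP], D=[(∅, {loop↦1}, ∅) :: (∅, ∅, ∅)]>
[12] <S=∅, E={x↦clo(λx. (x x), {loop↦1}), loop↦1}, C=[(x x)], D=[(∅, {x↦clo(λx. (x x), {loop↦1}), loop↦1}, ∅) :: (∅, {loop↦1}, ∅) :: (∅, ∅, ∅)]>
[13] <S=∅, E={x↦clo(λx. (x x), {loop↦1}), loop↦1}, C=[x :: x :: AP], D=[(∅, {x↦clo(λx. (x x), {loop↦1}), loop↦1}, ∅) :: (∅, {loop↦1}, ∅) :: (∅, ∅, ∅)]>
[14] <S=[clo(λx. (x x), {loop↦1})], E={x↦clo(λx. (x x), {loop↦1}), loop↦1}, C=[x :: AP], D=[(∅, {x↦clo(λx. (x x), {loop↦1}), loop↦1}, ∅) :: (∅, {loop↦1}, ∅) :: (∅, ∅, ∅)]>
[15] <S=[clo(λx. (x x), {loop↦1}) :: clo(λx. (x x), {loop↦1})], E={x↦clo(λx. (x x), {loop↦1}), loop↦1}, C=[AP], D=[(∅, {x↦clo(λx. (x x), {loop↦1}), loop↦1}, ∅) :: (∅, {loop↦1}, ∅) :: (∅, ∅, ∅)]>
[16] <S=∅, E={x↦clo(λx. (x x), {loop↦1}), loop↦1}, C=[(x x)], D=[(∅, {x↦clo(λx. (x x), {loop↦1}), loop↦1}, ∅) :: (∅, {x↦clo(λx. (x x), {loop↦1}), loop↦1}, ∅) :: (∅, {loop↦1}, ∅) :: (∅, ∅, ∅)]>
[17] <S=∅, E={x↦clo(λx. (x x), {loop↦1}), loop↦1}, C=[x :: x :: AP], D=[(∅, {x↦clo(λx. (x x), {loop↦1}), loop↦1}, ∅) :: (∅, {x↦clo(λx. (x x), {loop↦1}), loop↦1}, ∅) :: (∅, {loop↦1}, ∅) :: (∅, ∅, ∅)]>
[18] <S=[clo(λx. (x x), {loop↦1})], E={x↦clo(λx. (x x), {loop↦1}), loop↦1}, C=[x :: AP], D=[(∅, {x↦clo(λx. (x x), {loop↦1}), loop↦1}, ∅) :: (∅, {x↦clo(λx. (x x), {loop↦1}), loop↦1}, ∅) :: (∅, {loop↦1}, ∅) :: (∅, ∅, ∅)]>
[19] <S=[clo(λx. (x x), {loop↦1}) :: clo(λx. (x x), {loop↦1})], E={x↦clo(λx. (x x), {loop↦1}), loop↦1}, C=[AP], D=[(∅, {x↦clo(λx. (x x), {loop↦1}), loop↦1}, ∅) :: (∅, {x↦clo(λx. (x x), {loop↦1}), loop↦1}, ∅) :: (∅, {loop↦1}, ∅) :: (∅, ∅, ∅)]>
[20] <S=∅, E={x↦clo(λx. (x x), {loop↦1}), loop↦1}, C=[(x x)], D=[(∅, {x↦clo(λx. (x x), {loop↦1}), loop↦1}, ∅) :: (∅, {x↦clo(λx. (x x), {loop↦1}), loop↦1}, ∅) :: (∅, {x↦clo(λx. (x x), {loop↦1}), loop↦1}, ∅) :: (∅, {loop↦1}, ∅) :: (∅, ∅, ∅)]>
[21] <S=∅, E={x↦clo(λx. (x x), {loop↦1}), loop↦1}, C=[x :: x :: AP], D=[(∅, {x↦clo(λx. (x x), {loop↦1}), loop↦1}, ∅) :: (∅, {x↦clo(λx. (x x), {loop↦1}), loop↦1}, ∅) :: (∅, {x↦clo(λx. (x x), {loop↦1}), loop↦1}, ∅) :: (∅, {loop↦1}, ∅) :: (∅, ∅, ∅)]>
→ 21 transitions taken and the configuration is still not final: no result within 21 steps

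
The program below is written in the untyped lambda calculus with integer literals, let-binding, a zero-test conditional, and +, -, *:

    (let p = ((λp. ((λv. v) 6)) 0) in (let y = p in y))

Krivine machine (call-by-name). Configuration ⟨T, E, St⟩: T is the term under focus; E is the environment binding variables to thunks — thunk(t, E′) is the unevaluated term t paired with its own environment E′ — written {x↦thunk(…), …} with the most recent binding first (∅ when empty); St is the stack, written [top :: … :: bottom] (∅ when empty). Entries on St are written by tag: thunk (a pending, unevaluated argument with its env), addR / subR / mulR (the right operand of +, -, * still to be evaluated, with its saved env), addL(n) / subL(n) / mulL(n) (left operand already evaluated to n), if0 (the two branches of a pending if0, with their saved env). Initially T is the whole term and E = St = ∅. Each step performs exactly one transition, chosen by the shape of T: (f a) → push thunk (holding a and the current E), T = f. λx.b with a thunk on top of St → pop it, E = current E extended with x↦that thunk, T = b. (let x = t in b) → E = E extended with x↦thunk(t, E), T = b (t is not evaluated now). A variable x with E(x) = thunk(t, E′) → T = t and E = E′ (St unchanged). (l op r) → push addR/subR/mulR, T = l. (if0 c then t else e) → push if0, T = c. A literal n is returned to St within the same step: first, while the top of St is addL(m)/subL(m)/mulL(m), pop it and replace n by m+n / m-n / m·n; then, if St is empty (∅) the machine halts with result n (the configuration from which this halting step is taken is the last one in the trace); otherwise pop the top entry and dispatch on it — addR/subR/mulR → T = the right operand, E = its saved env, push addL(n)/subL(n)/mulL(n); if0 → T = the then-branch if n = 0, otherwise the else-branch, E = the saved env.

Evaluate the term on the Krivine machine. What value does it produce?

Answer: 6

Machine steps:
0. ⟨T=(let p = ((λp. ((λv. v) 6)) 0) in (let y = p in y)); E=∅; St=∅⟩
1. ⟨T=(let y = p in y); E={p↦thunk(((λp. ((λv. v) 6)) 0), ∅)}; St=∅⟩
2. ⟨T=y; E={y↦thunk(p, {p↦thunk(((λp. ((λv. v) 6)) 0), ∅)}), p↦thunk(((λp. ((λv. v) 6)) 0), ∅)}; St=∅⟩
3. ⟨T=p; E={p↦thunk(((λp. ((λv. v) 6)) 0), ∅)}; St=∅⟩
4. ⟨T=((λp. ((λv. v) 6)) 0); E=∅; St=∅⟩
5. ⟨T=(λp. ((λv. v) 6)); E=∅; St=[thunk]⟩
6. ⟨T=((λv. v) 6); E={p↦thunk(0, ∅)}; St=∅⟩
7. ⟨T=(λv. v); E={p↦thunk(0, ∅)}; St=[thunk]⟩
8. ⟨T=v; E={v↦thunk(6, {p↦thunk(0, ∅)}), p↦thunk(0, ∅)}; St=∅⟩
9. ⟨T=6; E={p↦thunk(0, ∅)}; St=∅⟩
→ final value 6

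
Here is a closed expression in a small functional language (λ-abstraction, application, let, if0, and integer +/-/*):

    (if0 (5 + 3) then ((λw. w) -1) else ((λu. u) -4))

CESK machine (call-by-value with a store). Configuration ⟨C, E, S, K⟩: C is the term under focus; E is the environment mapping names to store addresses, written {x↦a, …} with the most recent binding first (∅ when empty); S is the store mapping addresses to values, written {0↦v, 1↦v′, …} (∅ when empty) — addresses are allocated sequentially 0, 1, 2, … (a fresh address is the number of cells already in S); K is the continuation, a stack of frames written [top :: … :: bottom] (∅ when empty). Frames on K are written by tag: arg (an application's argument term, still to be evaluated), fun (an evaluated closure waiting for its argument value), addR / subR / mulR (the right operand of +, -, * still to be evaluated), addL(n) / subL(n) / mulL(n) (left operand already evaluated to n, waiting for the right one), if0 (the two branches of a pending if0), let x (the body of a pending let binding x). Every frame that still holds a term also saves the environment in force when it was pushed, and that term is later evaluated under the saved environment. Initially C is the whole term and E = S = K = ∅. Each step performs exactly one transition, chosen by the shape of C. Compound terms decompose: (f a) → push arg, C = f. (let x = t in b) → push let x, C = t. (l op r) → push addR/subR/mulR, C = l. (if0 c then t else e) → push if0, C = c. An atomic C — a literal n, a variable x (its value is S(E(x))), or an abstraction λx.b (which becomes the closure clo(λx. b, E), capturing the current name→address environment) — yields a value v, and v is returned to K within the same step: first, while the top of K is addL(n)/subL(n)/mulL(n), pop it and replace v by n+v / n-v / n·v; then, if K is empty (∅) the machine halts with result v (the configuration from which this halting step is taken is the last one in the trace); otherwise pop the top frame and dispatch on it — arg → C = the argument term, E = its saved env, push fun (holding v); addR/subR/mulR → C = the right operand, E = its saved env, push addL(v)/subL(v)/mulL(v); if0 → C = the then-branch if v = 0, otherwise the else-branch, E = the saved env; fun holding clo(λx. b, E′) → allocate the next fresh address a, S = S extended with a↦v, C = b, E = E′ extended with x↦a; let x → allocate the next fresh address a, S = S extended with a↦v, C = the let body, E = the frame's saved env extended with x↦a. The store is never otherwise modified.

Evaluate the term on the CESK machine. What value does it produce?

Answer: -4

Execution trace:
t=0: ⟨C=(if0 (5 + 3) then ((λw. w) -1) else ((λu. u) -4)); E=∅; S=∅; K=∅⟩
t=1: ⟨C=(5 + 3); E=∅; S=∅; K=[if0]⟩
t=2: ⟨C=5; E=∅; S=∅; K=[addR :: if0]⟩
t=3: ⟨C=3; E=∅; S=∅; K=[addL(5) :: if0]⟩
t=4: ⟨C=((λu. u) -4); E=∅; S=∅; K=∅⟩
t=5: ⟨C=(λu. u); E=∅; S=∅; K=[arg]⟩
t=6: ⟨C=-4; E=∅; S=∅; K=[fun]⟩
t=7: ⟨C=u; E={u↦0}; S={0↦-4}; K=∅⟩
→ final value -4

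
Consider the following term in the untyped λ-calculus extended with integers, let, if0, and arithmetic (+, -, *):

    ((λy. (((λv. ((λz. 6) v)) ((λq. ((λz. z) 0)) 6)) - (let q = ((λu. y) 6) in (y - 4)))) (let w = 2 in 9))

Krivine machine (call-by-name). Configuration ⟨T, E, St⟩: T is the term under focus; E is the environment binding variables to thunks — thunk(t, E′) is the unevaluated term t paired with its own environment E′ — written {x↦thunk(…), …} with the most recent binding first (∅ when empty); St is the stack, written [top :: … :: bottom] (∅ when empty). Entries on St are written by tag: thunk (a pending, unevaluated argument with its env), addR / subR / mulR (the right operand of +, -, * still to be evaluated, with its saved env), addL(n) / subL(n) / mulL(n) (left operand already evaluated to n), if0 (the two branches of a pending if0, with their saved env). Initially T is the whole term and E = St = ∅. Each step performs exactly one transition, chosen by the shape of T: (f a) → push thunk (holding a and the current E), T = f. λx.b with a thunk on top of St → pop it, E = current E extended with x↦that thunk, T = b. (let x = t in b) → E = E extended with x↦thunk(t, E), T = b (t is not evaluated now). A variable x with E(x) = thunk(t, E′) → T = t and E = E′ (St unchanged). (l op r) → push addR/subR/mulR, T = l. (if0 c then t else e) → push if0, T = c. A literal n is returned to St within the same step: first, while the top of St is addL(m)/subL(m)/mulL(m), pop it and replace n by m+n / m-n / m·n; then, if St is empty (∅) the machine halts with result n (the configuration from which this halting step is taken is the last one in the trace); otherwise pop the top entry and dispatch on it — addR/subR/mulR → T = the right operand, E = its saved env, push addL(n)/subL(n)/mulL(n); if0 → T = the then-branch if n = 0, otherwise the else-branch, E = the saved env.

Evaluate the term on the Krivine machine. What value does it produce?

[0] [T=((λy. (((λv. ((λz. 6) v)) ((λq. ((λz. z) 0)) 6)) - (let q = ((λu. y) 6) in (y - 4)))) (let w = 2 in 9)) | E=∅ | St=∅]
[1] [T=(λy. (((λv. ((λz. 6) v)) ((λq. ((λz. z) 0)) 6)) - (let q = ((λu. y) 6) in (y - 4)))) | E=∅ | St=[thunk]]
[2] [T=(((λv. ((λz. 6) v)) ((λq. ((λz. z) 0)) 6)) - (let q = ((λu. y) 6) in (y - 4))) | E={y↦thunk((let w = 2 in 9), ∅)} | St=∅]
[3] [T=((λv. ((λz. 6) v)) ((λq. ((λz. z) 0)) 6)) | E={y↦thunk((let w = 2 in 9), ∅)} | St=[subR]]
[4] [T=(λv. ((λz. 6) v)) | E={y↦thunk((let w = 2 in 9), ∅)} | St=[thunk :: subR]]
[5] [T=((λz. 6) v) | E={v↦thunk(((λq. ((λz. z) 0)) 6), {y↦thunk((let w = 2 in 9), ∅)}), y↦thunk((let w = 2 in 9), ∅)} | St=[subR]]
[6] [T=(λz. 6) | E={v↦thunk(((λq. ((λz. z) 0)) 6), {y↦thunk((let w = 2 in 9), ∅)}), y↦thunk((let w = 2 in 9), ∅)} | St=[thunk :: subR]]
[7] [T=6 | E={z↦thunk(v, {v↦thunk(((λq. ((λz. z) 0)) 6), {y↦thunk((let w = 2 in 9), ∅)}), y↦thunk((let w = 2 in 9), ∅)}), v↦thunk(((λq. ((λz. z) 0)) 6), {y↦thunk((let w = 2 in 9), ∅)}), y↦thunk((let w = 2 in 9), ∅)} | St=[subR]]
[8] [T=(let q = ((λu. y) 6) in (y - 4)) | E={y↦thunk((let w = 2 in 9), ∅)} | St=[subL(6)]]
[9] [T=(y - 4) | E={q↦thunk(((λu. y) 6), {y↦thunk((let w = 2 in 9), ∅)}), y↦thunk((let w = 2 in 9), ∅)} | St=[subL(6)]]
[10] [T=y | E={q↦thunk(((λu. y) 6), {y↦thunk((let w = 2 in 9), ∅)}), y↦thunk((let w = 2 in 9), ∅)} | St=[subR :: subL(6)]]
[11] [T=(let w = 2 in 9) | E=∅ | St=[subR :: subL(6)]]
[12] [T=9 | E={w↦thunk(2, ∅)} | St=[subR :: subL(6)]]
[13] [T=4 | E={q↦thunk(((λu. y) 6), {y↦thunk((let w = 2 in 9), ∅)}), y↦thunk((let w = 2 in 9), ∅)} | St=[subL(9) :: subL(6)]]
→ final value 1

Answer: 1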